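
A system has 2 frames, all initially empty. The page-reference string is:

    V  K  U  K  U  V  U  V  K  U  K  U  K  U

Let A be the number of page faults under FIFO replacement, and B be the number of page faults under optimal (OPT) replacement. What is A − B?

Under FIFO: F F F . . F . . F F . . . . → 6 faults.
Under OPT: F F F . . F . . F . . . . . → 5 faults.
A − B = 6 − 5 = 1.

1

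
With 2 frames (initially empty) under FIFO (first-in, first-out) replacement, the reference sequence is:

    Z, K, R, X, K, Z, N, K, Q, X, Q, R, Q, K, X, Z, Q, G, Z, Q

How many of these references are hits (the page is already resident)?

Z -> miss, frames (Z)
K -> miss, frames (Z K)
R -> miss, evict Z, frames (K R)
X -> miss, evict K, frames (R X)
K -> miss, evict R, frames (X K)
Z -> miss, evict X, frames (K Z)
N -> miss, evict K, frames (Z N)
K -> miss, evict Z, frames (N K)
Q -> miss, evict N, frames (K Q)
X -> miss, evict K, frames (Q X)
Q -> hit
R -> miss, evict Q, frames (X R)
Q -> miss, evict X, frames (R Q)
K -> miss, evict R, frames (Q K)
X -> miss, evict Q, frames (K X)
Z -> miss, evict K, frames (X Z)
Q -> miss, evict X, frames (Z Q)
G -> miss, evict Z, frames (Q G)
Z -> miss, evict Q, frames (G Z)
Q -> miss, evict G, frames (Z Q)
Hits: 1.

1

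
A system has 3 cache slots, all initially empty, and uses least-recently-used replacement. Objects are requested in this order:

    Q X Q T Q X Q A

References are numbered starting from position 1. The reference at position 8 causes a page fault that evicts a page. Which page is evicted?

pos 1: Q -> fault, frames [Q]
pos 2: X -> fault, frames [Q, X]
pos 3: Q -> hit
pos 4: T -> fault, frames [X, Q, T]
pos 5: Q -> hit
pos 6: X -> hit
pos 7: Q -> hit
pos 8: A -> fault, evict T, frames [X, Q, A]
At position 8, page T is evicted.

T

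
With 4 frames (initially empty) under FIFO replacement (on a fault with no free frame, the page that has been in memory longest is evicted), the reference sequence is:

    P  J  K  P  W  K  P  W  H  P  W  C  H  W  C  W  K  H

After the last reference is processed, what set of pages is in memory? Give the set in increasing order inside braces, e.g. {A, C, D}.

{C, H, K, P}

P: miss, frames (P)
J: miss, frames (P J)
K: miss, frames (P J K)
P: hit
W: miss, frames (P J K W)
K: hit
P: hit
W: hit
H: miss, evict P, frames (J K W H)
P: miss, evict J, frames (K W H P)
W: hit
C: miss, evict K, frames (W H P C)
H: hit
W: hit
C: hit
W: hit
K: miss, evict W, frames (H P C K)
H: hit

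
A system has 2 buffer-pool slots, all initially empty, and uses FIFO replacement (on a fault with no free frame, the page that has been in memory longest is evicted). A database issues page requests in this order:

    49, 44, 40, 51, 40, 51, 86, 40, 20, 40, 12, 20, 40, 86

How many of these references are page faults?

10

49 → miss, frames (49)
44 → miss, frames (49 44)
40 → miss, evict 49, frames (44 40)
51 → miss, evict 44, frames (40 51)
40 → hit
51 → hit
86 → miss, evict 40, frames (51 86)
40 → miss, evict 51, frames (86 40)
20 → miss, evict 86, frames (40 20)
40 → hit
12 → miss, evict 40, frames (20 12)
20 → hit
40 → miss, evict 20, frames (12 40)
86 → miss, evict 12, frames (40 86)
Page faults: 10.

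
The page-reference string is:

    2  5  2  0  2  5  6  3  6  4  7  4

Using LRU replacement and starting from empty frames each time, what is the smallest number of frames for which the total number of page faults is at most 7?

f=1: 12 faults
f=2: 8 faults
f=3: 7 faults
f=4: 7 faults
f=5: 7 faults
f=6: 7 faults
f=7: 7 faults
Smallest f with faults ≤ 7 is 3.

3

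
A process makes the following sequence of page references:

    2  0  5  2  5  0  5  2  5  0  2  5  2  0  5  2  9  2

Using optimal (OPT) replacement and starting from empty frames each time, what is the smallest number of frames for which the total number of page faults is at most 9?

3

f=1: 18 faults
f=2: 10 faults
f=3: 4 faults
f=4: 4 faults
Smallest f with faults ≤ 9 is 3.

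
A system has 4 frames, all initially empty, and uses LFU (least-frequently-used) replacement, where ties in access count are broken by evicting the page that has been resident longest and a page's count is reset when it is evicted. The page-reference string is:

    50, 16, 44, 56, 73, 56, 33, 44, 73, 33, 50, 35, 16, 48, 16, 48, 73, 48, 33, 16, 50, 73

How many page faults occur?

14

50: fault, frames {50}
16: fault, frames {50,16}
44: fault, frames {50,16,44}
56: fault, frames {50,16,44,56}
73: fault, evict 50, frames {16,44,56,73}
56: hit
33: fault, evict 16, frames {44,56,73,33}
44: hit
73: hit
33: hit
50: fault, evict 44, frames {56,73,33,50}
35: fault, evict 50, frames {56,73,33,35}
16: fault, evict 35, frames {56,73,33,16}
48: fault, evict 16, frames {56,73,33,48}
16: fault, evict 48, frames {56,73,33,16}
48: fault, evict 16, frames {56,73,33,48}
73: hit
48: hit
33: hit
16: fault, evict 56, frames {73,33,48,16}
50: fault, evict 16, frames {73,33,48,50}
73: hit
Page faults: 14.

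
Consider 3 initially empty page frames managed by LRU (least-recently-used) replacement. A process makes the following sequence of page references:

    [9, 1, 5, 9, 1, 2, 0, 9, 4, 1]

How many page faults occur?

8

9 → fault, frames [9]
1 → fault, frames [9, 1]
5 → fault, frames [9, 1, 5]
9 → hit
1 → hit
2 → fault, evict 5, frames [9, 1, 2]
0 → fault, evict 9, frames [1, 2, 0]
9 → fault, evict 1, frames [2, 0, 9]
4 → fault, evict 2, frames [0, 9, 4]
1 → fault, evict 0, frames [9, 4, 1]
Page faults: 8.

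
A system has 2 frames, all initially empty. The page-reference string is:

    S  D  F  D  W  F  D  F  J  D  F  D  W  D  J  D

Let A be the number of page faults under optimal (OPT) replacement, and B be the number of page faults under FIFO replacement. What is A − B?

-3

Under OPT: F F F . F . F . F . F . F . F . → 9 faults.
Under FIFO: F F F . F . F F F F F . F F F . → 12 faults.
A − B = 9 − 12 = -3.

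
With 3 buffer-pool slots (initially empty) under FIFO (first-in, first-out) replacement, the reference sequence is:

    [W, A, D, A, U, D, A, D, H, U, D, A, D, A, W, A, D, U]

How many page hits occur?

W: miss, frames [W]
A: miss, frames [W, A]
D: miss, frames [W, A, D]
A: hit
U: miss, evict W, frames [A, D, U]
D: hit
A: hit
D: hit
H: miss, evict A, frames [D, U, H]
U: hit
D: hit
A: miss, evict D, frames [U, H, A]
D: miss, evict U, frames [H, A, D]
A: hit
W: miss, evict H, frames [A, D, W]
A: hit
D: hit
U: miss, evict A, frames [D, W, U]
Hits: 9.

9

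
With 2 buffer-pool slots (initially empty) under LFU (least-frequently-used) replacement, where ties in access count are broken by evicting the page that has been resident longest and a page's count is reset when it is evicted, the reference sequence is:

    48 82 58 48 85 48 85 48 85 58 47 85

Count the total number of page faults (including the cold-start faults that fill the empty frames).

48 → miss, frames {48}
82 → miss, frames {48,82}
58 → miss, evict 48, frames {82,58}
48 → miss, evict 82, frames {58,48}
85 → miss, evict 58, frames {48,85}
48 → hit
85 → hit
48 → hit
85 → hit
58 → miss, evict 48, frames {85,58}
47 → miss, evict 58, frames {85,47}
85 → hit
Page faults: 7.

7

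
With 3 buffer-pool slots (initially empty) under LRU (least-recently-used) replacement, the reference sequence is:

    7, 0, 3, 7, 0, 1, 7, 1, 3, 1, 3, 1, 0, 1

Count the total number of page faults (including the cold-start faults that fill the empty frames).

6

7 -> fault, frames [7]
0 -> fault, frames [7, 0]
3 -> fault, frames [7, 0, 3]
7 -> hit
0 -> hit
1 -> fault, evict 3, frames [7, 0, 1]
7 -> hit
1 -> hit
3 -> fault, evict 0, frames [7, 1, 3]
1 -> hit
3 -> hit
1 -> hit
0 -> fault, evict 7, frames [3, 1, 0]
1 -> hit
Page faults: 6.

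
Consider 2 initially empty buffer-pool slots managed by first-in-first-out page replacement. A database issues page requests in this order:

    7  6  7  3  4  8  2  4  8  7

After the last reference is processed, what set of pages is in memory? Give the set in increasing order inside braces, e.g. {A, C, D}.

{7, 8}

7 → fault, frames [7]
6 → fault, frames [7, 6]
7 → hit
3 → fault, evict 7, frames [6, 3]
4 → fault, evict 6, frames [3, 4]
8 → fault, evict 3, frames [4, 8]
2 → fault, evict 4, frames [8, 2]
4 → fault, evict 8, frames [2, 4]
8 → fault, evict 2, frames [4, 8]
7 → fault, evict 4, frames [8, 7]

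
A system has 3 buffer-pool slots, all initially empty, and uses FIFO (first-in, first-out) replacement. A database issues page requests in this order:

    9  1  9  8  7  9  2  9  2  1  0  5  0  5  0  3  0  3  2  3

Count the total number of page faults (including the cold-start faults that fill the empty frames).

11

9: miss, frames (9)
1: miss, frames (9 1)
9: hit
8: miss, frames (9 1 8)
7: miss, evict 9, frames (1 8 7)
9: miss, evict 1, frames (8 7 9)
2: miss, evict 8, frames (7 9 2)
9: hit
2: hit
1: miss, evict 7, frames (9 2 1)
0: miss, evict 9, frames (2 1 0)
5: miss, evict 2, frames (1 0 5)
0: hit
5: hit
0: hit
3: miss, evict 1, frames (0 5 3)
0: hit
3: hit
2: miss, evict 0, frames (5 3 2)
3: hit
Page faults: 11.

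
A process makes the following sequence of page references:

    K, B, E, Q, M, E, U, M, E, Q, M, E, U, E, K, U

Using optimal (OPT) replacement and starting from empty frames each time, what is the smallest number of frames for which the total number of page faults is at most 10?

f=1: 16 faults
f=2: 11 faults
f=3: 9 faults
f=4: 7 faults
f=5: 6 faults
f=6: 6 faults
Smallest f with faults ≤ 10 is 3.

3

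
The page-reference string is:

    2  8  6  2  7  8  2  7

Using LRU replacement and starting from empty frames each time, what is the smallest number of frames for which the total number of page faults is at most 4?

4

f=1: 8 faults
f=2: 8 faults
f=3: 5 faults
f=4: 4 faults
Smallest f with faults ≤ 4 is 4.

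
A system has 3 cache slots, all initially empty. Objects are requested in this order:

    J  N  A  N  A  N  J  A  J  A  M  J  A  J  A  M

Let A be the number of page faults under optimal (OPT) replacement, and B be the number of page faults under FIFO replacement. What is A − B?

Under OPT: F F F . . . . . . . F . . . . . → 4 faults.
Under FIFO: F F F . . . . . . . F F . . . . → 5 faults.
A − B = 4 − 5 = -1.

-1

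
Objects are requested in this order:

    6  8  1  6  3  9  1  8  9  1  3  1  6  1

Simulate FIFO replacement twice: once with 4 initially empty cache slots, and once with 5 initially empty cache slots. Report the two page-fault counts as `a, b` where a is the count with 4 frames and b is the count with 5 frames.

4 frames: F F F . F F . . . . . . F . → 6 faults.
5 frames: F F F . F F . . . . . . . . → 5 faults.
5 < 6: adding a frame reduced faults, as is typical.

6, 5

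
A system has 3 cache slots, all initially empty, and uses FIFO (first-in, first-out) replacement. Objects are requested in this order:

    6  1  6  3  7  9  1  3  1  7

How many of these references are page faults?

8

6: fault, frames [6]
1: fault, frames [6, 1]
6: hit
3: fault, frames [6, 1, 3]
7: fault, evict 6, frames [1, 3, 7]
9: fault, evict 1, frames [3, 7, 9]
1: fault, evict 3, frames [7, 9, 1]
3: fault, evict 7, frames [9, 1, 3]
1: hit
7: fault, evict 9, frames [1, 3, 7]
Page faults: 8.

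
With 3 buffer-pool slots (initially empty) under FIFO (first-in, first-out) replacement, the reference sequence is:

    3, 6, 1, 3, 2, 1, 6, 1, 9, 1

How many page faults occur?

5

3 → fault, frames [3]
6 → fault, frames [3, 6]
1 → fault, frames [3, 6, 1]
3 → hit
2 → fault, evict 3, frames [6, 1, 2]
1 → hit
6 → hit
1 → hit
9 → fault, evict 6, frames [1, 2, 9]
1 → hit
Page faults: 5.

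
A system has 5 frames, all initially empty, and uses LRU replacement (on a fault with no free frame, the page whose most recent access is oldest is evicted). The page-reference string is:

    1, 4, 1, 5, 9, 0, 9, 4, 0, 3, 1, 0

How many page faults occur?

1 → miss, frames (1)
4 → miss, frames (1 4)
1 → hit
5 → miss, frames (4 1 5)
9 → miss, frames (4 1 5 9)
0 → miss, frames (4 1 5 9 0)
9 → hit
4 → hit
0 → hit
3 → miss, evict 1, frames (5 9 4 0 3)
1 → miss, evict 5, frames (9 4 0 3 1)
0 → hit
Page faults: 7.

7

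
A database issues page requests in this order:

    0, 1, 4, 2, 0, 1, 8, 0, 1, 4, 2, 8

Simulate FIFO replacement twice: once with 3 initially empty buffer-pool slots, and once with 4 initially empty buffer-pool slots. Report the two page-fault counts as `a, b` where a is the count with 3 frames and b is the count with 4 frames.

9, 10

3 frames: F F F F F F F . . F F . → 9 faults.
4 frames: F F F F . . F F F F F F → 10 faults.
10 > 9: adding a frame increased faults — Belady's anomaly.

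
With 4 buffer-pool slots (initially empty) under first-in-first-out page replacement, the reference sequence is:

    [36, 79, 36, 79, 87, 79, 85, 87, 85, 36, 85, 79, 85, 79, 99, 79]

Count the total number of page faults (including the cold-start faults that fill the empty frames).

5

36 → miss, frames {36}
79 → miss, frames {36,79}
36 → hit
79 → hit
87 → miss, frames {36,79,87}
79 → hit
85 → miss, frames {36,79,87,85}
87 → hit
85 → hit
36 → hit
85 → hit
79 → hit
85 → hit
79 → hit
99 → miss, evict 36, frames {79,87,85,99}
79 → hit
Page faults: 5.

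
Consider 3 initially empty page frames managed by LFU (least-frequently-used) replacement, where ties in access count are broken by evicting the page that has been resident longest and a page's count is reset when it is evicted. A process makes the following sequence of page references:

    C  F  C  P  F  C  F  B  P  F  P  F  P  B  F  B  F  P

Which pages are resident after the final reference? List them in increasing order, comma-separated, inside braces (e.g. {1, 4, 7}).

{B, F, P}

C -> miss, frames [C]
F -> miss, frames [C, F]
C -> hit
P -> miss, frames [C, F, P]
F -> hit
C -> hit
F -> hit
B -> miss, evict P, frames [C, F, B]
P -> miss, evict B, frames [C, F, P]
F -> hit
P -> hit
F -> hit
P -> hit
B -> miss, evict C, frames [F, P, B]
F -> hit
B -> hit
F -> hit
P -> hit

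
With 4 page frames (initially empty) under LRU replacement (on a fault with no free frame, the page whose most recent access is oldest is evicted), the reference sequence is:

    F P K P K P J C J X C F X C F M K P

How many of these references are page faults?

10

F → miss, frames (F)
P → miss, frames (F P)
K → miss, frames (F P K)
P → hit
K → hit
P → hit
J → miss, frames (F K P J)
C → miss, evict F, frames (K P J C)
J → hit
X → miss, evict K, frames (P C J X)
C → hit
F → miss, evict P, frames (J X C F)
X → hit
C → hit
F → hit
M → miss, evict J, frames (X C F M)
K → miss, evict X, frames (C F M K)
P → miss, evict C, frames (F M K P)
Page faults: 10.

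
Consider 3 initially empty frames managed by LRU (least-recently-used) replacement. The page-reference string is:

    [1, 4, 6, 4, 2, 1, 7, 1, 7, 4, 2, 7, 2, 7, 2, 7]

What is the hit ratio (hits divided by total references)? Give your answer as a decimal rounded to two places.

0.50

1 -> miss, frames [1]
4 -> miss, frames [1, 4]
6 -> miss, frames [1, 4, 6]
4 -> hit
2 -> miss, evict 1, frames [6, 4, 2]
1 -> miss, evict 6, frames [4, 2, 1]
7 -> miss, evict 4, frames [2, 1, 7]
1 -> hit
7 -> hit
4 -> miss, evict 2, frames [1, 7, 4]
2 -> miss, evict 1, frames [7, 4, 2]
7 -> hit
2 -> hit
7 -> hit
2 -> hit
7 -> hit
Hits: 8 of 16 references → 8/16 = 0.5000.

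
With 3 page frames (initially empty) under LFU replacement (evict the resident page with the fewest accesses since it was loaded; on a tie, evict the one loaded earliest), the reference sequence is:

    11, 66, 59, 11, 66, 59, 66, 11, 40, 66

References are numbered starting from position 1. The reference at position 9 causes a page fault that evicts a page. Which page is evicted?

59

pos 1: 11: fault, frames {11}
pos 2: 66: fault, frames {11,66}
pos 3: 59: fault, frames {11,66,59}
pos 4: 11: hit
pos 5: 66: hit
pos 6: 59: hit
pos 7: 66: hit
pos 8: 11: hit
pos 9: 40: fault, evict 59, frames {11,66,40}
At position 9, page 59 is evicted.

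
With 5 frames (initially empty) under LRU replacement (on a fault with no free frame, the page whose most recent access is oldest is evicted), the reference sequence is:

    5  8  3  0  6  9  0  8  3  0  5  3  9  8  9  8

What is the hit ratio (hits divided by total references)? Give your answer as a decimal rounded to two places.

5 → fault, frames [5]
8 → fault, frames [5, 8]
3 → fault, frames [5, 8, 3]
0 → fault, frames [5, 8, 3, 0]
6 → fault, frames [5, 8, 3, 0, 6]
9 → fault, evict 5, frames [8, 3, 0, 6, 9]
0 → hit
8 → hit
3 → hit
0 → hit
5 → fault, evict 6, frames [9, 8, 3, 0, 5]
3 → hit
9 → hit
8 → hit
9 → hit
8 → hit
Hits: 9 of 16 references → 9/16 = 0.5625.

0.56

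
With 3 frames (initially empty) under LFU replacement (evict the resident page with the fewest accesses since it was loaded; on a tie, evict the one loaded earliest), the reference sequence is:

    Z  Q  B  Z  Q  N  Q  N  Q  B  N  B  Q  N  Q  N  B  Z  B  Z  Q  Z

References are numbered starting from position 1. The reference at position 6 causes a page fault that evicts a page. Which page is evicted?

pos 1: Z → fault, frames [Z]
pos 2: Q → fault, frames [Z, Q]
pos 3: B → fault, frames [Z, Q, B]
pos 4: Z → hit
pos 5: Q → hit
pos 6: N → fault, evict B, frames [Z, Q, N]
At position 6, page B is evicted.

B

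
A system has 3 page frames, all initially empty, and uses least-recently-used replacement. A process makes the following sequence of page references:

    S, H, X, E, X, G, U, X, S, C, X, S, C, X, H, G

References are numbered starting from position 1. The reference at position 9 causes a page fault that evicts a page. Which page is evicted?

G

pos 1: S -> fault, frames (S)
pos 2: H -> fault, frames (S H)
pos 3: X -> fault, frames (S H X)
pos 4: E -> fault, evict S, frames (H X E)
pos 5: X -> hit
pos 6: G -> fault, evict H, frames (E X G)
pos 7: U -> fault, evict E, frames (X G U)
pos 8: X -> hit
pos 9: S -> fault, evict G, frames (U X S)
At position 9, page G is evicted.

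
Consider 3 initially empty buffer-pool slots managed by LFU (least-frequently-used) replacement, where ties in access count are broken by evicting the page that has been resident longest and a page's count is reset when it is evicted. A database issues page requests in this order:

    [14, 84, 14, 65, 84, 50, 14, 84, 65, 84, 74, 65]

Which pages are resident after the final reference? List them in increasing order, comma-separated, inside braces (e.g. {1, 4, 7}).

{14, 65, 84}

14 -> miss, frames {14}
84 -> miss, frames {14,84}
14 -> hit
65 -> miss, frames {14,84,65}
84 -> hit
50 -> miss, evict 65, frames {14,84,50}
14 -> hit
84 -> hit
65 -> miss, evict 50, frames {14,84,65}
84 -> hit
74 -> miss, evict 65, frames {14,84,74}
65 -> miss, evict 74, frames {14,84,65}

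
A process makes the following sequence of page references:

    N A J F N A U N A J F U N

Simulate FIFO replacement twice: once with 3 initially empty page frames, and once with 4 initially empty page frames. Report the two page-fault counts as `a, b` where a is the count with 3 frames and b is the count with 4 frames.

10, 11

3 frames: F F F F F F F . . F F . F → 10 faults.
4 frames: F F F F . . F F F F F F F → 11 faults.
11 > 10: adding a frame increased faults — Belady's anomaly.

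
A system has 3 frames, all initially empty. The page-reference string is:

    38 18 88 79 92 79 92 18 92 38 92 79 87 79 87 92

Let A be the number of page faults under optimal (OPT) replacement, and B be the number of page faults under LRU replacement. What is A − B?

-2

Under OPT: F F F F F . . . . F . . F . . . → 7 faults.
Under LRU: F F F F F . . F . F . F F . . . → 9 faults.
A − B = 7 − 9 = -2.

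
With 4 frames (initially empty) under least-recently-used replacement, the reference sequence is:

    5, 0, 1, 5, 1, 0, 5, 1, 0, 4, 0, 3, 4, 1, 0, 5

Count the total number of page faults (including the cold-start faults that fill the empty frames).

6

5 -> miss, frames [5]
0 -> miss, frames [5, 0]
1 -> miss, frames [5, 0, 1]
5 -> hit
1 -> hit
0 -> hit
5 -> hit
1 -> hit
0 -> hit
4 -> miss, frames [5, 1, 0, 4]
0 -> hit
3 -> miss, evict 5, frames [1, 4, 0, 3]
4 -> hit
1 -> hit
0 -> hit
5 -> miss, evict 3, frames [4, 1, 0, 5]
Page faults: 6.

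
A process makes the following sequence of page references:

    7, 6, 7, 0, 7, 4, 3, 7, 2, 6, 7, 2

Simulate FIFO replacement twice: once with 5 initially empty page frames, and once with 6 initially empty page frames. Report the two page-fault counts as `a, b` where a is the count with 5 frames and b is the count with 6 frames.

7, 6

5 frames: F F . F . F F . F . F . → 7 faults.
6 frames: F F . F . F F . F . . . → 6 faults.
6 < 7: adding a frame reduced faults, as is typical.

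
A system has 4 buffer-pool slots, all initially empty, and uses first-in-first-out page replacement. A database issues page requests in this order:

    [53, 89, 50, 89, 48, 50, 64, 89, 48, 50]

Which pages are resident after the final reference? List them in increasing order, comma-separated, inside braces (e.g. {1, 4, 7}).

53: fault, frames (53)
89: fault, frames (53 89)
50: fault, frames (53 89 50)
89: hit
48: fault, frames (53 89 50 48)
50: hit
64: fault, evict 53, frames (89 50 48 64)
89: hit
48: hit
50: hit

{48, 50, 64, 89}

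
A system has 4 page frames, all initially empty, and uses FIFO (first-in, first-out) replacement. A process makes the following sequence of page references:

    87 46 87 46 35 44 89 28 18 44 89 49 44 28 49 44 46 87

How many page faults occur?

87: miss, frames {87}
46: miss, frames {87,46}
87: hit
46: hit
35: miss, frames {87,46,35}
44: miss, frames {87,46,35,44}
89: miss, evict 87, frames {46,35,44,89}
28: miss, evict 46, frames {35,44,89,28}
18: miss, evict 35, frames {44,89,28,18}
44: hit
89: hit
49: miss, evict 44, frames {89,28,18,49}
44: miss, evict 89, frames {28,18,49,44}
28: hit
49: hit
44: hit
46: miss, evict 28, frames {18,49,44,46}
87: miss, evict 18, frames {49,44,46,87}
Page faults: 11.

11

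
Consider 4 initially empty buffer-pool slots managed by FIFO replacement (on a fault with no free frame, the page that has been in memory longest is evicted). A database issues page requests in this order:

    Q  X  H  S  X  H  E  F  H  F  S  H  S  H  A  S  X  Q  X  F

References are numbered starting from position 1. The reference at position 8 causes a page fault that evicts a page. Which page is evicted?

pos 1: Q → fault, frames (Q)
pos 2: X → fault, frames (Q X)
pos 3: H → fault, frames (Q X H)
pos 4: S → fault, frames (Q X H S)
pos 5: X → hit
pos 6: H → hit
pos 7: E → fault, evict Q, frames (X H S E)
pos 8: F → fault, evict X, frames (H S E F)
At position 8, page X is evicted.

X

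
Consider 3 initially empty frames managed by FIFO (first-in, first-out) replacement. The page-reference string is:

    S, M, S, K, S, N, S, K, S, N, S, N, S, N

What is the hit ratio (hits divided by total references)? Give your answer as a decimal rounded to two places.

S: fault, frames (S)
M: fault, frames (S M)
S: hit
K: fault, frames (S M K)
S: hit
N: fault, evict S, frames (M K N)
S: fault, evict M, frames (K N S)
K: hit
S: hit
N: hit
S: hit
N: hit
S: hit
N: hit
Hits: 9 of 14 references → 9/14 = 0.6429.

0.64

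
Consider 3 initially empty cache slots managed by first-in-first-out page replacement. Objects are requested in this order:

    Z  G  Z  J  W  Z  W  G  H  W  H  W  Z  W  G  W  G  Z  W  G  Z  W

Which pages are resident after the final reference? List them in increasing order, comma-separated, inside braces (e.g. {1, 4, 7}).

{G, W, Z}

Z → miss, frames [Z]
G → miss, frames [Z, G]
Z → hit
J → miss, frames [Z, G, J]
W → miss, evict Z, frames [G, J, W]
Z → miss, evict G, frames [J, W, Z]
W → hit
G → miss, evict J, frames [W, Z, G]
H → miss, evict W, frames [Z, G, H]
W → miss, evict Z, frames [G, H, W]
H → hit
W → hit
Z → miss, evict G, frames [H, W, Z]
W → hit
G → miss, evict H, frames [W, Z, G]
W → hit
G → hit
Z → hit
W → hit
G → hit
Z → hit
W → hit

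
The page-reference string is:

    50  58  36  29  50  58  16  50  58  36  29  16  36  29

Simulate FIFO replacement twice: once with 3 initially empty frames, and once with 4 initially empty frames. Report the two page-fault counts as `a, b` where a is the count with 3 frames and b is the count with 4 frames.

9, 10

3 frames: F F F F F F F . . F F . . . → 9 faults.
4 frames: F F F F . . F F F F F F . . → 10 faults.
10 > 9: adding a frame increased faults — Belady's anomaly.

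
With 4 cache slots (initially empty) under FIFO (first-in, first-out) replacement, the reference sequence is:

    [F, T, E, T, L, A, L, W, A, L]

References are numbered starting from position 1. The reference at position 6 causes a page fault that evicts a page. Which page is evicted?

pos 1: F → fault, frames (F)
pos 2: T → fault, frames (F T)
pos 3: E → fault, frames (F T E)
pos 4: T → hit
pos 5: L → fault, frames (F T E L)
pos 6: A → fault, evict F, frames (T E L A)
At position 6, page F is evicted.

F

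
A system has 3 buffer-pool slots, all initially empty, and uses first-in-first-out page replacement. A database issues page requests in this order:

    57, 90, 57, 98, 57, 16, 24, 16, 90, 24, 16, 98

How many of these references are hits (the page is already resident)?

57 → fault, frames (57)
90 → fault, frames (57 90)
57 → hit
98 → fault, frames (57 90 98)
57 → hit
16 → fault, evict 57, frames (90 98 16)
24 → fault, evict 90, frames (98 16 24)
16 → hit
90 → fault, evict 98, frames (16 24 90)
24 → hit
16 → hit
98 → fault, evict 16, frames (24 90 98)
Hits: 5.

5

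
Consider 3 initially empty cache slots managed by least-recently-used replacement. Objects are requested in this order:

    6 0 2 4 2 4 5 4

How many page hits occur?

6: fault, frames (6)
0: fault, frames (6 0)
2: fault, frames (6 0 2)
4: fault, evict 6, frames (0 2 4)
2: hit
4: hit
5: fault, evict 0, frames (2 4 5)
4: hit
Hits: 3.

3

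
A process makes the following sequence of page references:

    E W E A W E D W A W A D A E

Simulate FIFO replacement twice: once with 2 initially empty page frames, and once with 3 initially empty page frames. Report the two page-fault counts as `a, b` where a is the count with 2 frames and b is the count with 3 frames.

2 frames: F F . F . F F F F . . F . F → 9 faults.
3 frames: F F . F . . F . . . . . . F → 5 faults.
5 < 9: adding a frame reduced faults, as is typical.

9, 5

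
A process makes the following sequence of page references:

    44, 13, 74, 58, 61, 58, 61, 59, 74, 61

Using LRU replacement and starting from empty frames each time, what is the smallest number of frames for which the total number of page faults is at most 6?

f=1: 10 faults
f=2: 8 faults
f=3: 7 faults
f=4: 6 faults
f=5: 6 faults
f=6: 6 faults
Smallest f with faults ≤ 6 is 4.

4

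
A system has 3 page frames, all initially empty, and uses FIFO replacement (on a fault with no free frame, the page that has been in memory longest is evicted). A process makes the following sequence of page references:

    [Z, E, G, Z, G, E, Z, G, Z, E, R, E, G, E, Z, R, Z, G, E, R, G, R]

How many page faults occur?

Z -> miss, frames [Z]
E -> miss, frames [Z, E]
G -> miss, frames [Z, E, G]
Z -> hit
G -> hit
E -> hit
Z -> hit
G -> hit
Z -> hit
E -> hit
R -> miss, evict Z, frames [E, G, R]
E -> hit
G -> hit
E -> hit
Z -> miss, evict E, frames [G, R, Z]
R -> hit
Z -> hit
G -> hit
E -> miss, evict G, frames [R, Z, E]
R -> hit
G -> miss, evict R, frames [Z, E, G]
R -> miss, evict Z, frames [E, G, R]
Page faults: 8.

8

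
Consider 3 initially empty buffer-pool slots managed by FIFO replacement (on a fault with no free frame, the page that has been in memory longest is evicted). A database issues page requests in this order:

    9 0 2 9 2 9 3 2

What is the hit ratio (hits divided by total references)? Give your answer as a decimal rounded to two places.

9 -> fault, frames {9}
0 -> fault, frames {9,0}
2 -> fault, frames {9,0,2}
9 -> hit
2 -> hit
9 -> hit
3 -> fault, evict 9, frames {0,2,3}
2 -> hit
Hits: 4 of 8 references → 4/8 = 0.5000.

0.50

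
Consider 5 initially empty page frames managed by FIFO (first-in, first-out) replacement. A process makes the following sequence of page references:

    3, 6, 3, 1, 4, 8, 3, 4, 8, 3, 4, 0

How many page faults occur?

6

3 → fault, frames {3}
6 → fault, frames {3,6}
3 → hit
1 → fault, frames {3,6,1}
4 → fault, frames {3,6,1,4}
8 → fault, frames {3,6,1,4,8}
3 → hit
4 → hit
8 → hit
3 → hit
4 → hit
0 → fault, evict 3, frames {6,1,4,8,0}
Page faults: 6.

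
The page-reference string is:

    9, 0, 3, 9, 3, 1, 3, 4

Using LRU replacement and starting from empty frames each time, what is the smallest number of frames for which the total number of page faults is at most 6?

f=1: 8 faults
f=2: 6 faults
f=3: 5 faults
f=4: 5 faults
f=5: 5 faults
Smallest f with faults ≤ 6 is 2.

2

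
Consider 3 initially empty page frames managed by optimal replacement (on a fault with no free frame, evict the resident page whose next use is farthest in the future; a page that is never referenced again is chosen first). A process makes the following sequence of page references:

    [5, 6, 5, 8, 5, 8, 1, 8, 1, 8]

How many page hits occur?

5 -> miss, frames (5)
6 -> miss, frames (5 6)
5 -> hit
8 -> miss, frames (5 6 8)
5 -> hit
8 -> hit
1 -> miss, evict 6, frames (5 8 1)
8 -> hit
1 -> hit
8 -> hit
Hits: 6.

6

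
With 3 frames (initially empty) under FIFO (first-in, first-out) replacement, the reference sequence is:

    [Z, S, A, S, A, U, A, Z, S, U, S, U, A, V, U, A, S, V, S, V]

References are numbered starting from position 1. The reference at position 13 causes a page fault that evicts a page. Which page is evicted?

pos 1: Z → fault, frames {Z}
pos 2: S → fault, frames {Z,S}
pos 3: A → fault, frames {Z,S,A}
pos 4: S → hit
pos 5: A → hit
pos 6: U → fault, evict Z, frames {S,A,U}
pos 7: A → hit
pos 8: Z → fault, evict S, frames {A,U,Z}
pos 9: S → fault, evict A, frames {U,Z,S}
pos 10: U → hit
pos 11: S → hit
pos 12: U → hit
pos 13: A → fault, evict U, frames {Z,S,A}
At position 13, page U is evicted.

U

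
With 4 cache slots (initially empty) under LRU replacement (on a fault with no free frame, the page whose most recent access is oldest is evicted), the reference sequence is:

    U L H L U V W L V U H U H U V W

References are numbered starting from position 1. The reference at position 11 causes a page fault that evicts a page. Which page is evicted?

W

pos 1: U → fault, frames [U]
pos 2: L → fault, frames [U, L]
pos 3: H → fault, frames [U, L, H]
pos 4: L → hit
pos 5: U → hit
pos 6: V → fault, frames [H, L, U, V]
pos 7: W → fault, evict H, frames [L, U, V, W]
pos 8: L → hit
pos 9: V → hit
pos 10: U → hit
pos 11: H → fault, evict W, frames [L, V, U, H]
At position 11, page W is evicted.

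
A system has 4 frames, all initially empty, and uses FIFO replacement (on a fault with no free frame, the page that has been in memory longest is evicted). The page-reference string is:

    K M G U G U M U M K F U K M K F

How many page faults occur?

7

K -> miss, frames [K]
M -> miss, frames [K, M]
G -> miss, frames [K, M, G]
U -> miss, frames [K, M, G, U]
G -> hit
U -> hit
M -> hit
U -> hit
M -> hit
K -> hit
F -> miss, evict K, frames [M, G, U, F]
U -> hit
K -> miss, evict M, frames [G, U, F, K]
M -> miss, evict G, frames [U, F, K, M]
K -> hit
F -> hit
Page faults: 7.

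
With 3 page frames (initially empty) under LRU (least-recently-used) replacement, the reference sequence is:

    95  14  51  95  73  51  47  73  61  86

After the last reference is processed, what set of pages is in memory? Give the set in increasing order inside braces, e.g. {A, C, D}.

95: fault, frames (95)
14: fault, frames (95 14)
51: fault, frames (95 14 51)
95: hit
73: fault, evict 14, frames (51 95 73)
51: hit
47: fault, evict 95, frames (73 51 47)
73: hit
61: fault, evict 51, frames (47 73 61)
86: fault, evict 47, frames (73 61 86)

{61, 73, 86}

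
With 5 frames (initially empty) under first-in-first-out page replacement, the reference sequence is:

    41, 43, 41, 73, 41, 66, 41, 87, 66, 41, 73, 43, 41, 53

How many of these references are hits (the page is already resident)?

8

41: miss, frames (41)
43: miss, frames (41 43)
41: hit
73: miss, frames (41 43 73)
41: hit
66: miss, frames (41 43 73 66)
41: hit
87: miss, frames (41 43 73 66 87)
66: hit
41: hit
73: hit
43: hit
41: hit
53: miss, evict 41, frames (43 73 66 87 53)
Hits: 8.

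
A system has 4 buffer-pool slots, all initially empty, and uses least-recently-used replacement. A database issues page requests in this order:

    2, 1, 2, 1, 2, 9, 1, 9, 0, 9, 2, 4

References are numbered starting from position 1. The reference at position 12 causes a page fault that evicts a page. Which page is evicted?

pos 1: 2 -> miss, frames {2}
pos 2: 1 -> miss, frames {2,1}
pos 3: 2 -> hit
pos 4: 1 -> hit
pos 5: 2 -> hit
pos 6: 9 -> miss, frames {1,2,9}
pos 7: 1 -> hit
pos 8: 9 -> hit
pos 9: 0 -> miss, frames {2,1,9,0}
pos 10: 9 -> hit
pos 11: 2 -> hit
pos 12: 4 -> miss, evict 1, frames {0,9,2,4}
At position 12, page 1 is evicted.

1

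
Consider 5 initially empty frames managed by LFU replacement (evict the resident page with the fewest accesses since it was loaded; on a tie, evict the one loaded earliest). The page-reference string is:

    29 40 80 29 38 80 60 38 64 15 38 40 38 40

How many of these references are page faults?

8

29: fault, frames [29]
40: fault, frames [29, 40]
80: fault, frames [29, 40, 80]
29: hit
38: fault, frames [29, 40, 80, 38]
80: hit
60: fault, frames [29, 40, 80, 38, 60]
38: hit
64: fault, evict 40, frames [29, 80, 38, 60, 64]
15: fault, evict 60, frames [29, 80, 38, 64, 15]
38: hit
40: fault, evict 64, frames [29, 80, 38, 15, 40]
38: hit
40: hit
Page faults: 8.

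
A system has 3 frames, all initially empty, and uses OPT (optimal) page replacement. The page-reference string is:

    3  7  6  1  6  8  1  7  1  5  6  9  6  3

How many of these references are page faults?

9

3 → miss, frames [3]
7 → miss, frames [3, 7]
6 → miss, frames [3, 7, 6]
1 → miss, evict 3, frames [7, 6, 1]
6 → hit
8 → miss, evict 6, frames [7, 1, 8]
1 → hit
7 → hit
1 → hit
5 → miss, evict 8, frames [7, 1, 5]
6 → miss, evict 5, frames [7, 1, 6]
9 → miss, evict 1, frames [7, 6, 9]
6 → hit
3 → miss, evict 9, frames [7, 6, 3]
Page faults: 9.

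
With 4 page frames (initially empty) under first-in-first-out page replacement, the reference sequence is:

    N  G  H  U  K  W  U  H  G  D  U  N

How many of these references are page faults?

N → miss, frames (N)
G → miss, frames (N G)
H → miss, frames (N G H)
U → miss, frames (N G H U)
K → miss, evict N, frames (G H U K)
W → miss, evict G, frames (H U K W)
U → hit
H → hit
G → miss, evict H, frames (U K W G)
D → miss, evict U, frames (K W G D)
U → miss, evict K, frames (W G D U)
N → miss, evict W, frames (G D U N)
Page faults: 10.

10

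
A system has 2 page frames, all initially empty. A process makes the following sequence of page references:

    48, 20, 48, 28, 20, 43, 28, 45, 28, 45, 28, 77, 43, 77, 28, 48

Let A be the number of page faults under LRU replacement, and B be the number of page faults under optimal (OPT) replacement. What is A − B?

Under LRU: F F . F F F F F . . . F F . F F → 11 faults.
Under OPT: F F . F . F . F . . . F F . F F → 9 faults.
A − B = 11 − 9 = 2.

2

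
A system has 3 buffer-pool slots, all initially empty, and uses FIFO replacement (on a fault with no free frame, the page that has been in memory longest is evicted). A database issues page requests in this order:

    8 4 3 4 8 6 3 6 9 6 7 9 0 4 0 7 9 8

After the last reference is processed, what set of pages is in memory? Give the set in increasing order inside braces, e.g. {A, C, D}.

{4, 8, 9}

8 -> fault, frames {8}
4 -> fault, frames {8,4}
3 -> fault, frames {8,4,3}
4 -> hit
8 -> hit
6 -> fault, evict 8, frames {4,3,6}
3 -> hit
6 -> hit
9 -> fault, evict 4, frames {3,6,9}
6 -> hit
7 -> fault, evict 3, frames {6,9,7}
9 -> hit
0 -> fault, evict 6, frames {9,7,0}
4 -> fault, evict 9, frames {7,0,4}
0 -> hit
7 -> hit
9 -> fault, evict 7, frames {0,4,9}
8 -> fault, evict 0, frames {4,9,8}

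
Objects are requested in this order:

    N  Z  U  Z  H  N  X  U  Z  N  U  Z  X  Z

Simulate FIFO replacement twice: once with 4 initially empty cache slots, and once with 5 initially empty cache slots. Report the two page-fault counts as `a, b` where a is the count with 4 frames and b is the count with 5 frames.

4 frames: F F F . F . F . . F . F . . → 7 faults.
5 frames: F F F . F . F . . . . . . . → 5 faults.
5 < 7: adding a frame reduced faults, as is typical.

7, 5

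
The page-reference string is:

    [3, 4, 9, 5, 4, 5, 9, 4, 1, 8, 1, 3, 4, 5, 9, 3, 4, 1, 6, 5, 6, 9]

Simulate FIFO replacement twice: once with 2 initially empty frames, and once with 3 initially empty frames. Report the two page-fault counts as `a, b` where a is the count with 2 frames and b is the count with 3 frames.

2 frames: F F F F F . F . F F . F F F F F F F F F . F → 18 faults.
3 frames: F F F F . . . . F F . F F F F F F F F F . F → 16 faults.
16 < 18: adding a frame reduced faults, as is typical.

18, 16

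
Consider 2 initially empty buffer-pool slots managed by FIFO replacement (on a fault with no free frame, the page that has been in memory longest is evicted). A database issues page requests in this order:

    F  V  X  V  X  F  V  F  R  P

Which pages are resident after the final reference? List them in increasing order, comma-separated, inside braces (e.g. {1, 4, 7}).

{P, R}

F: fault, frames {F}
V: fault, frames {F,V}
X: fault, evict F, frames {V,X}
V: hit
X: hit
F: fault, evict V, frames {X,F}
V: fault, evict X, frames {F,V}
F: hit
R: fault, evict F, frames {V,R}
P: fault, evict V, frames {R,P}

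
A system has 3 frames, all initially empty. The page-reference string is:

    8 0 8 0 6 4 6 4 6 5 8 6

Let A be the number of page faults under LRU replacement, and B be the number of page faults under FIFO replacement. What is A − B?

Under LRU: F F . . F F . . . F F . → 6 faults.
Under FIFO: F F . . F F . . . F F F → 7 faults.
A − B = 6 − 7 = -1.

-1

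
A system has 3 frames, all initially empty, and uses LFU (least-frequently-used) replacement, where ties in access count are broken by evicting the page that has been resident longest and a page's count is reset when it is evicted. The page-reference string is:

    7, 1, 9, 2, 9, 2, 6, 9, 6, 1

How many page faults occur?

6

7 → miss, frames {7}
1 → miss, frames {7,1}
9 → miss, frames {7,1,9}
2 → miss, evict 7, frames {1,9,2}
9 → hit
2 → hit
6 → miss, evict 1, frames {9,2,6}
9 → hit
6 → hit
1 → miss, evict 2, frames {9,6,1}
Page faults: 6.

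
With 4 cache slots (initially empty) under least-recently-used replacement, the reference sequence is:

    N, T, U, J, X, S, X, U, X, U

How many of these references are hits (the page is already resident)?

N: fault, frames {N}
T: fault, frames {N,T}
U: fault, frames {N,T,U}
J: fault, frames {N,T,U,J}
X: fault, evict N, frames {T,U,J,X}
S: fault, evict T, frames {U,J,X,S}
X: hit
U: hit
X: hit
U: hit
Hits: 4.

4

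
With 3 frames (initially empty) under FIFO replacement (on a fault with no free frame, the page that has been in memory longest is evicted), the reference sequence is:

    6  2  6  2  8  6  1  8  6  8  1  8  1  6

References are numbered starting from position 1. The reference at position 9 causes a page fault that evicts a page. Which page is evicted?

pos 1: 6 -> miss, frames (6)
pos 2: 2 -> miss, frames (6 2)
pos 3: 6 -> hit
pos 4: 2 -> hit
pos 5: 8 -> miss, frames (6 2 8)
pos 6: 6 -> hit
pos 7: 1 -> miss, evict 6, frames (2 8 1)
pos 8: 8 -> hit
pos 9: 6 -> miss, evict 2, frames (8 1 6)
At position 9, page 2 is evicted.

2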